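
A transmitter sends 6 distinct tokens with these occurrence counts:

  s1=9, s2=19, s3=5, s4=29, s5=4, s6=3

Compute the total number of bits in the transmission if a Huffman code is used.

149

Greedily combine the two least-frequent nodes:
combine s6(3), s5(4) → 7
combine s3(5), 7 → 12
combine s1(9), 12 → 21
combine s2(19), 21 → 40
combine s4(29), 40 → 69
Total encoded bits = sum of merged weights = 7 + 12 + 21 + 40 + 69 = 149.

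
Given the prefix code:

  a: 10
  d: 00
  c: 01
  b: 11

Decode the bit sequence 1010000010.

Read left to right; each codeword is recognised as soon as it completes (prefix code):
  10→a | 10→a | 00→d | 00→d | 10→a
Decoded message: aadda

aadda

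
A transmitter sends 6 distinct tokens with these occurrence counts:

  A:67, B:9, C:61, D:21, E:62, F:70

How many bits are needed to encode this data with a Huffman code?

701

Merge the two smallest weights repeatedly:
merge B(9) and D(21): 30
merge 30 and C(61): 91
merge E(62) and A(67): 129
merge F(70) and 91: 161
merge 129 and 161: 290
The encoded length is the sum of every internal node's weight: 30 + 91 + 129 + 161 + 290 = 701 bits.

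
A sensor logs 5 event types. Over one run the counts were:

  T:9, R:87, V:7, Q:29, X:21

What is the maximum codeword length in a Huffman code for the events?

Merge the two lowest-weight nodes at each step:
V(7) + T(9) → 16
16 + X(21) → 37
Q(29) + 37 → 66
66 + R(87) → 153
The first pair merged (V, T) ends up deepest, at depth 4.

4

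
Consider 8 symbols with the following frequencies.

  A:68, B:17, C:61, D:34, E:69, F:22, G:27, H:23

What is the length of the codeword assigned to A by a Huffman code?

Repeatedly merge the two smallest:
merge B(17) and F(22): 39
merge H(23) and G(27): 50
merge D(34) and 39: 73
merge 50 and C(61): 111
merge A(68) and E(69): 137
merge 73 and 111: 184
merge 137 and 184: 321
A's leaf is at depth 2, giving a 2-bit codeword.

2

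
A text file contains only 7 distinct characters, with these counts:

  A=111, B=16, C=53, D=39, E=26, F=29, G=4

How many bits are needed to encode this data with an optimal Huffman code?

Build the Huffman tree bottom-up:
combine G(4), B(16) → 20
combine 20, E(26) → 46
combine F(29), D(39) → 68
combine 46, C(53) → 99
combine 68, 99 → 167
combine A(111), 167 → 278
Total encoded bits = sum of merged weights = 20 + 46 + 68 + 99 + 167 + 278 = 678.

678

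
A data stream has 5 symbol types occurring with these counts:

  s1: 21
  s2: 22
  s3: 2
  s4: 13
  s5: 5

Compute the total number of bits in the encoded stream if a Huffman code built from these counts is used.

Build the Huffman tree bottom-up:
merge s3(2) and s5(5): 7
merge 7 and s4(13): 20
merge 20 and s1(21): 41
merge s2(22) and 41: 63
Each symbol's bit-cost is frequency × depth; summing gives 131 bits (equivalently 7 + 20 + 41 + 63).

131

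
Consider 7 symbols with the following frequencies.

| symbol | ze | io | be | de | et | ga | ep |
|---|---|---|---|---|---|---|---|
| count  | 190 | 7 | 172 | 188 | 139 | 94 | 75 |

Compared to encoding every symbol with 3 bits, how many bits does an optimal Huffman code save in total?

Fixed-length: 3 bits × 865 symbols = 2595 bits.
Huffman merges:
combine io(7), ep(75) → 82
combine 82, ga(94) → 176
combine et(139), be(172) → 311
combine 176, de(188) → 364
combine ze(190), 311 → 501
combine 364, 501 → 865
Huffman total = 82 + 176 + 311 + 364 + 501 + 865 = 2299 bits.
Saving = 2595 − 2299 = 296 bits.

296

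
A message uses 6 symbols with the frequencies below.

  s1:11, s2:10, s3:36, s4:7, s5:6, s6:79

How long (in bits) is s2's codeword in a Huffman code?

4

Build the tree from the bottom:
s5(6) + s4(7) → 13
s2(10) + s1(11) → 21
13 + 21 → 34
34 + s3(36) → 70
70 + s6(79) → 149
s2's leaf is at depth 4, giving a 4-bit codeword.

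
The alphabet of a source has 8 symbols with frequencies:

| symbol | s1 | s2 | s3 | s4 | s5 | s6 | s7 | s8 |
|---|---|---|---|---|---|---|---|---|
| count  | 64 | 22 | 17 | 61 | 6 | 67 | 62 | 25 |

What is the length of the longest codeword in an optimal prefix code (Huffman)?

5

Merge the two lowest-weight nodes at each step:
merge s5(6) and s3(17): 23
merge s2(22) and 23: 45
merge s8(25) and 45: 70
merge s4(61) and s7(62): 123
merge s1(64) and s6(67): 131
merge 70 and 123: 193
merge 131 and 193: 324
Maximum depth reached is 5.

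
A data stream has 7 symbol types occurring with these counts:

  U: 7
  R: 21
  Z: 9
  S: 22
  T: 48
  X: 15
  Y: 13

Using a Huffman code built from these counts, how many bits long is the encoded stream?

Build the Huffman tree bottom-up:
combine U(7), Z(9) → 16
combine Y(13), X(15) → 28
combine 16, R(21) → 37
combine S(22), 28 → 50
combine 37, T(48) → 85
combine 50, 85 → 135
Each symbol's bit-cost is frequency × depth; summing gives 351 bits (equivalently 16 + 28 + 37 + 50 + 85 + 135).

351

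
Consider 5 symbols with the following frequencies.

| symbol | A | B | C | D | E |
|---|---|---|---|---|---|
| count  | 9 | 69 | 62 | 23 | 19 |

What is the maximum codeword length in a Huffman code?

Merge the two lowest-weight nodes at each step:
combine A(9), E(19) → 28
combine D(23), 28 → 51
combine 51, C(62) → 113
combine B(69), 113 → 182
Maximum depth reached is 4.

4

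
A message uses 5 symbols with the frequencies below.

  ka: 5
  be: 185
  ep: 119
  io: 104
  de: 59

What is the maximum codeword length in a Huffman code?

4

Merge the two lowest-weight nodes at each step:
ka(5) + de(59) → 64
64 + io(104) → 168
ep(119) + 168 → 287
be(185) + 287 → 472
The rarest symbols sit at the bottom; the longest codeword is 4 bits.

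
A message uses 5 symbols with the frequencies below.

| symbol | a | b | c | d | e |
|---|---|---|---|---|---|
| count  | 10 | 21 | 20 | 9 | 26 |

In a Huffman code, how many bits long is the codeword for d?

Repeatedly merge the two smallest:
combine d(9), a(10) → 19
combine 19, c(20) → 39
combine b(21), e(26) → 47
combine 39, 47 → 86
The subtree containing d is merged 3 times, so code length = 3.

3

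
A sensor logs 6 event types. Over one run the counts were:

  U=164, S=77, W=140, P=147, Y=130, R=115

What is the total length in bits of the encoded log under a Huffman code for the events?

Greedily combine the two least-frequent nodes:
S(77) + R(115) → 192
Y(130) + W(140) → 270
P(147) + U(164) → 311
192 + 270 → 462
311 + 462 → 773
Each symbol's bit-cost is frequency × depth; summing gives 2008 bits (equivalently 192 + 270 + 311 + 462 + 773).

2008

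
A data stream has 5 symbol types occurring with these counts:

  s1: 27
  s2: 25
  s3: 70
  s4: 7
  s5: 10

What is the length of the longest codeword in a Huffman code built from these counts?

Merge the two lowest-weight nodes at each step:
combine s4(7), s5(10) → 17
combine 17, s2(25) → 42
combine s1(27), 42 → 69
combine 69, s3(70) → 139
The first pair merged (s4, s5) ends up deepest, at depth 4.

4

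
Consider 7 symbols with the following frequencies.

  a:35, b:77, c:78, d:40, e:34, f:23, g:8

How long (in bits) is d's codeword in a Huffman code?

Repeatedly merge the two smallest:
g(8) + f(23) → 31
31 + e(34) → 65
a(35) + d(40) → 75
65 + 75 → 140
b(77) + c(78) → 155
140 + 155 → 295
The subtree containing d is merged 3 times, so code length = 3.

3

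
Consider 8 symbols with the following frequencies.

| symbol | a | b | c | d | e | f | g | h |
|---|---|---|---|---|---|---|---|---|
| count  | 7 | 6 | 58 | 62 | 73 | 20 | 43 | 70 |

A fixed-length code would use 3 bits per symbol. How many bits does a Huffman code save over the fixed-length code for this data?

97

Fixed-length: 3 bits × 339 symbols = 1017 bits.
Huffman merges:
b(6) + a(7) → 13
13 + f(20) → 33
33 + g(43) → 76
c(58) + d(62) → 120
h(70) + e(73) → 143
76 + 120 → 196
143 + 196 → 339
Huffman total = 13 + 33 + 76 + 120 + 143 + 196 + 339 = 920 bits.
Saving = 1017 − 920 = 97 bits.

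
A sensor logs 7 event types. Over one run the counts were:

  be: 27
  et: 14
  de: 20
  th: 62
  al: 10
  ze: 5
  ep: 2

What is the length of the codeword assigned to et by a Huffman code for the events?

3

Huffman merges, smallest pair first:
ep(2) + ze(5) → 7
7 + al(10) → 17
et(14) + 17 → 31
de(20) + be(27) → 47
31 + 47 → 78
th(62) + 78 → 140
The subtree containing et is merged 3 times, so code length = 3.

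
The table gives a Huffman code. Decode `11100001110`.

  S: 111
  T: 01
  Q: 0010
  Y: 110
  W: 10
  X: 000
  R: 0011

Read left to right; each codeword is recognised as soon as it completes (prefix code):
  111→S | 000→X | 01→T | 110→Y
Decoded message: SXTY

SXTY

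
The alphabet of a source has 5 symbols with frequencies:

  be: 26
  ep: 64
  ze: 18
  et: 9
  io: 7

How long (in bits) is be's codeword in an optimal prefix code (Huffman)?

2

Huffman merges, smallest pair first:
combine io(7), et(9) → 16
combine 16, ze(18) → 34
combine be(26), 34 → 60
combine 60, ep(64) → 124
be sits 2 levels below the root, so its codeword is 2 bits.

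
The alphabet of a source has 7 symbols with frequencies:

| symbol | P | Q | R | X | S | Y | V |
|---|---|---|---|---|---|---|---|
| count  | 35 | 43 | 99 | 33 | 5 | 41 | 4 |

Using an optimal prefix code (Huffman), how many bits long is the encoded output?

633

Merge the two smallest weights repeatedly:
V(4) + S(5) → 9
9 + X(33) → 42
P(35) + Y(41) → 76
42 + Q(43) → 85
76 + 85 → 161
R(99) + 161 → 260
The encoded length is the sum of every internal node's weight: 9 + 42 + 76 + 85 + 161 + 260 = 633 bits.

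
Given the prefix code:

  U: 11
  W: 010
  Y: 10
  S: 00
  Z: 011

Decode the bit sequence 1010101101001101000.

Read left to right; each codeword is recognised as soon as it completes (prefix code):
  10→Y | 10→Y | 10→Y | 11→U | 010→W | 011→Z | 010→W | 00→S
Decoded message: YYYUWZWS

YYYUWZWS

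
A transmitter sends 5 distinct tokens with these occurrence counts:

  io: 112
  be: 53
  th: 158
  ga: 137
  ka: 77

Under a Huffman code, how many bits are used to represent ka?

3

Build the tree from the bottom:
combine be(53), ka(77) → 130
combine io(112), 130 → 242
combine ga(137), th(158) → 295
combine 242, 295 → 537
ka's leaf is at depth 3, giving a 3-bit codeword.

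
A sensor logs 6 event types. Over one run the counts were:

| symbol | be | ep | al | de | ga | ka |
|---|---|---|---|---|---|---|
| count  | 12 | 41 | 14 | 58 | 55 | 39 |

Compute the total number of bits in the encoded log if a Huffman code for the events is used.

529

Build the Huffman tree bottom-up:
be(12) + al(14) → 26
26 + ka(39) → 65
ep(41) + ga(55) → 96
de(58) + 65 → 123
96 + 123 → 219
The encoded length is the sum of every internal node's weight: 26 + 65 + 96 + 123 + 219 = 529 bits.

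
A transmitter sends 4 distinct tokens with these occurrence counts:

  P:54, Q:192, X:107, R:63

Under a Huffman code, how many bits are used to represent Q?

1

Huffman merges, smallest pair first:
combine P(54), R(63) → 117
combine X(107), 117 → 224
combine Q(192), 224 → 416
Q is merged only at the final step, so code length = 1.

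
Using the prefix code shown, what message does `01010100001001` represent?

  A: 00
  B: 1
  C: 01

Read left to right; each codeword is recognised as soon as it completes (prefix code):
  01→C | 01→C | 01→C | 00→A | 00→A | 1→B | 00→A | 1→B
Decoded message: CCCAABAB

CCCAABAB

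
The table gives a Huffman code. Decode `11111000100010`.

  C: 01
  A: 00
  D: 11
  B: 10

DDBABAB

Read left to right; each codeword is recognised as soon as it completes (prefix code):
  11→D | 11→D | 10→B | 00→A | 10→B | 00→A | 10→B
Decoded message: DDBABAB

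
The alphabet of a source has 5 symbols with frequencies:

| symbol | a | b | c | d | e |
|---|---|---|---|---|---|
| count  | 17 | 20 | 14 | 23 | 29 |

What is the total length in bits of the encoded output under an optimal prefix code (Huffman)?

237

Merge the two smallest weights repeatedly:
c(14) + a(17) → 31
b(20) + d(23) → 43
e(29) + 31 → 60
43 + 60 → 103
Total encoded bits = sum of merged weights = 31 + 43 + 60 + 103 = 237.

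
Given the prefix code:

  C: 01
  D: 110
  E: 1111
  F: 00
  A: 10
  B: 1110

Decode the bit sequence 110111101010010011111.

Read left to right; each codeword is recognised as soon as it completes (prefix code):
  110→D | 1111→E | 01→C | 01→C | 00→F | 10→A | 01→C | 1111→E
Decoded message: DECCFACE

DECCFACE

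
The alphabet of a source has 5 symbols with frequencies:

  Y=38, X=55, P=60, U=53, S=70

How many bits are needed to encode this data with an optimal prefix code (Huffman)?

Build the Huffman tree bottom-up:
merge Y(38) and U(53): 91
merge X(55) and P(60): 115
merge S(70) and 91: 161
merge 115 and 161: 276
Total encoded bits = sum of merged weights = 91 + 115 + 161 + 276 = 643.

643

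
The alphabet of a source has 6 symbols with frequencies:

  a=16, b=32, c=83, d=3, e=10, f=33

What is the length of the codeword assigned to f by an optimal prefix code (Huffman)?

Repeatedly merge the two smallest:
d(3) + e(10) → 13
13 + a(16) → 29
29 + b(32) → 61
f(33) + 61 → 94
c(83) + 94 → 177
f sits 2 levels below the root, so its codeword is 2 bits.

2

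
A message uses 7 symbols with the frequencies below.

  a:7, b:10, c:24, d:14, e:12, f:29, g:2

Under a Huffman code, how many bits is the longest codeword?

Merge the two lowest-weight nodes at each step:
g(2) + a(7) → 9
9 + b(10) → 19
e(12) + d(14) → 26
19 + c(24) → 43
26 + f(29) → 55
43 + 55 → 98
The first pair merged (g, a) ends up deepest, at depth 4.

4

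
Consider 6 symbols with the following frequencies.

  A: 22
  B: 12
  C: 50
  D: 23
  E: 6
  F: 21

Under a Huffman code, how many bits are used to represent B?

Huffman merges, smallest pair first:
merge E(6) and B(12): 18
merge 18 and F(21): 39
merge A(22) and D(23): 45
merge 39 and 45: 84
merge C(50) and 84: 134
B sits 4 levels below the root, so its codeword is 4 bits.

4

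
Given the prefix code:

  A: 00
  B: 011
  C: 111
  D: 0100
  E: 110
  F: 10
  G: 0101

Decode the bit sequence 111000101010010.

Read left to right; each codeword is recognised as soon as it completes (prefix code):
  111→C | 00→A | 0101→G | 0100→D | 10→F
Decoded message: CAGDF

CAGDF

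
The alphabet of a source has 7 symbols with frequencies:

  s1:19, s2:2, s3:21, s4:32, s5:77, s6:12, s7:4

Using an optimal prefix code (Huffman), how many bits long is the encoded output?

371

Build the Huffman tree bottom-up:
merge s2(2) and s7(4): 6
merge 6 and s6(12): 18
merge 18 and s1(19): 37
merge s3(21) and s4(32): 53
merge 37 and 53: 90
merge s5(77) and 90: 167
Total encoded bits = sum of merged weights = 6 + 18 + 37 + 53 + 90 + 167 = 371.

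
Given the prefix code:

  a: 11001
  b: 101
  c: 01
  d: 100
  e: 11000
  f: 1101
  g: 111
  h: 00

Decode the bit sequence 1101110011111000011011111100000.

fagdhfgeh

Read left to right; each codeword is recognised as soon as it completes (prefix code):
  1101→f | 11001→a | 111→g | 100→d | 00→h | 1101→f | 111→g | 11000→e | 00→h
Decoded message: fagdhfgeh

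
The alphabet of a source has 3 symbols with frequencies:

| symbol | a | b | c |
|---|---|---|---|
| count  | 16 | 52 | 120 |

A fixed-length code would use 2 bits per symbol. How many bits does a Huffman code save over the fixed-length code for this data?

Fixed-length: 2 bits × 188 symbols = 376 bits.
Huffman merges:
merge a(16) and b(52): 68
merge 68 and c(120): 188
Huffman total = 68 + 188 = 256 bits.
Saving = 376 − 256 = 120 bits.

120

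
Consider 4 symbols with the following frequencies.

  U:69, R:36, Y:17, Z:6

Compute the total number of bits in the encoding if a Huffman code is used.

210

Greedily combine the two least-frequent nodes:
merge Z(6) and Y(17): 23
merge 23 and R(36): 59
merge 59 and U(69): 128
The encoded length is the sum of every internal node's weight: 23 + 59 + 128 = 210 bits.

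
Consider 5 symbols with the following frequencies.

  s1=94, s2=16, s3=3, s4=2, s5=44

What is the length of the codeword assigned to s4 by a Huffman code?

Huffman merges, smallest pair first:
combine s4(2), s3(3) → 5
combine 5, s2(16) → 21
combine 21, s5(44) → 65
combine 65, s1(94) → 159
The subtree containing s4 is merged 4 times, so code length = 4.

4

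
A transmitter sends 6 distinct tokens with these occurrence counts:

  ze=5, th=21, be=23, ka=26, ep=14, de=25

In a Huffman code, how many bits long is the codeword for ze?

Repeatedly merge the two smallest:
ze(5) + ep(14) → 19
19 + th(21) → 40
be(23) + de(25) → 48
ka(26) + 40 → 66
48 + 66 → 114
ze sits 4 levels below the root, so its codeword is 4 bits.

4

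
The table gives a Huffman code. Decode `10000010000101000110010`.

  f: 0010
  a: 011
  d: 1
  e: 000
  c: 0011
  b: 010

defedbcf

Read left to right; each codeword is recognised as soon as it completes (prefix code):
  1→d | 000→e | 0010→f | 000→e | 1→d | 010→b | 0011→c | 0010→f
Decoded message: defedbcf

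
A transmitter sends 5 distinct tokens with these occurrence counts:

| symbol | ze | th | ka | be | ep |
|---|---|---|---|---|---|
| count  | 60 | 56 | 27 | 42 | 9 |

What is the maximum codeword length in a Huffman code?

3

Merge the two lowest-weight nodes at each step:
combine ep(9), ka(27) → 36
combine 36, be(42) → 78
combine th(56), ze(60) → 116
combine 78, 116 → 194
The first pair merged (ep, ka) ends up deepest, at depth 3.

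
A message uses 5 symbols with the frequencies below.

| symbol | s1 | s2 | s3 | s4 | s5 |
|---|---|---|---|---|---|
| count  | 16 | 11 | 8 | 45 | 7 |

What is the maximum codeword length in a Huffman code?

4

Merge the two lowest-weight nodes at each step:
s5(7) + s3(8) → 15
s2(11) + 15 → 26
s1(16) + 26 → 42
42 + s4(45) → 87
Maximum depth reached is 4.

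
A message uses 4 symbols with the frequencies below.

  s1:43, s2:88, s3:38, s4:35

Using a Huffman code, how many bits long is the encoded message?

Greedily combine the two least-frequent nodes:
combine s4(35), s3(38) → 73
combine s1(43), 73 → 116
combine s2(88), 116 → 204
Each symbol's bit-cost is frequency × depth; summing gives 393 bits (equivalently 73 + 116 + 204).

393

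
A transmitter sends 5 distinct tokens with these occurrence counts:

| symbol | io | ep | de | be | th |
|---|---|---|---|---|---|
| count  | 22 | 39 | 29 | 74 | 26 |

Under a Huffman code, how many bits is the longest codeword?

3

Merge the two lowest-weight nodes at each step:
io(22) + th(26) → 48
de(29) + ep(39) → 68
48 + 68 → 116
be(74) + 116 → 190
The first pair merged (io, th) ends up deepest, at depth 3.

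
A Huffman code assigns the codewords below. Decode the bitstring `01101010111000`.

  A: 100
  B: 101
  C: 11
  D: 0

Read left to right; each codeword is recognised as soon as it completes (prefix code):
  0→D | 11→C | 0→D | 101→B | 0→D | 11→C | 100→A | 0→D
Decoded message: DCDBDCAD

DCDBDCAD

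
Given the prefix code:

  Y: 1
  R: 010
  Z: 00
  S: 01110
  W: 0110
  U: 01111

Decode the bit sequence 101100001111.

Read left to right; each codeword is recognised as soon as it completes (prefix code):
  1→Y | 0110→W | 00→Z | 01111→U
Decoded message: YWZU

YWZU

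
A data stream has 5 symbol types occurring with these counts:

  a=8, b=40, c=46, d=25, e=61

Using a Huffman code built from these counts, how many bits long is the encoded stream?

393

Merge the two smallest weights repeatedly:
combine a(8), d(25) → 33
combine 33, b(40) → 73
combine c(46), e(61) → 107
combine 73, 107 → 180
Each symbol's bit-cost is frequency × depth; summing gives 393 bits (equivalently 33 + 73 + 107 + 180).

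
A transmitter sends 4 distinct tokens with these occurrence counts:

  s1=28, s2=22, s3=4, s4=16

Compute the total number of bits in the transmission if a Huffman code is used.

Build the Huffman tree bottom-up:
combine s3(4), s4(16) → 20
combine 20, s2(22) → 42
combine s1(28), 42 → 70
Total encoded bits = sum of merged weights = 20 + 42 + 70 = 132.

132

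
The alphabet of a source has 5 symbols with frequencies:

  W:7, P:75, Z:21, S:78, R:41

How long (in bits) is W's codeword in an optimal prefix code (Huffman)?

Repeatedly merge the two smallest:
W(7) + Z(21) → 28
28 + R(41) → 69
69 + P(75) → 144
S(78) + 144 → 222
The subtree containing W is merged 4 times, so code length = 4.

4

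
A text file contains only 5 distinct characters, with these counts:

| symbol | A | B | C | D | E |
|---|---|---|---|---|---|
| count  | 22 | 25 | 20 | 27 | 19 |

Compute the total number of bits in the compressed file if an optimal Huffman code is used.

Merge the two smallest weights repeatedly:
E(19) + C(20) → 39
A(22) + B(25) → 47
D(27) + 39 → 66
47 + 66 → 113
Each symbol's bit-cost is frequency × depth; summing gives 265 bits (equivalently 39 + 47 + 66 + 113).

265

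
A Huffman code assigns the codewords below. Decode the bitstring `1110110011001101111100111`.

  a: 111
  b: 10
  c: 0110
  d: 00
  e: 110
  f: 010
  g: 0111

acccaeg

Read left to right; each codeword is recognised as soon as it completes (prefix code):
  111→a | 0110→c | 0110→c | 0110→c | 111→a | 110→e | 0111→g
Decoded message: acccaeg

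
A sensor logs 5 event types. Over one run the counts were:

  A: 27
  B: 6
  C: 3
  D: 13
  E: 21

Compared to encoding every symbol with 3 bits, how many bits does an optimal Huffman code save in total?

66

Fixed-length: 3 bits × 70 symbols = 210 bits.
Huffman merges:
combine C(3), B(6) → 9
combine 9, D(13) → 22
combine E(21), 22 → 43
combine A(27), 43 → 70
Huffman total = 9 + 22 + 43 + 70 = 144 bits.
Saving = 210 − 144 = 66 bits.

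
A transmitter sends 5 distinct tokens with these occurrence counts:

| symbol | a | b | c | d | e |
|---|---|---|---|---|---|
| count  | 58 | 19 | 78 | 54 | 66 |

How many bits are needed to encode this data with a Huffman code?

623

Merge the two smallest weights repeatedly:
combine b(19), d(54) → 73
combine a(58), e(66) → 124
combine 73, c(78) → 151
combine 124, 151 → 275
Each symbol's bit-cost is frequency × depth; summing gives 623 bits (equivalently 73 + 124 + 151 + 275).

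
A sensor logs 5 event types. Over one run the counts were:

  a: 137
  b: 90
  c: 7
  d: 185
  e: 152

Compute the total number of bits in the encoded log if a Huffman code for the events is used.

Greedily combine the two least-frequent nodes:
merge c(7) and b(90): 97
merge 97 and a(137): 234
merge e(152) and d(185): 337
merge 234 and 337: 571
Each symbol's bit-cost is frequency × depth; summing gives 1239 bits (equivalently 97 + 234 + 337 + 571).

1239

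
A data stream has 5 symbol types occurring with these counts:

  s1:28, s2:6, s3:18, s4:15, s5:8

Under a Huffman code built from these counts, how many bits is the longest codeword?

3

Merge the two lowest-weight nodes at each step:
s2(6) + s5(8) → 14
14 + s4(15) → 29
s3(18) + s1(28) → 46
29 + 46 → 75
The first pair merged (s2, s5) ends up deepest, at depth 3.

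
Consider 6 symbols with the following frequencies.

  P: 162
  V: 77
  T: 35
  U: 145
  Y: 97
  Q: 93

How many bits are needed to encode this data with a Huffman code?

1520

Build the Huffman tree bottom-up:
T(35) + V(77) → 112
Q(93) + Y(97) → 190
112 + U(145) → 257
P(162) + 190 → 352
257 + 352 → 609
Each symbol's bit-cost is frequency × depth; summing gives 1520 bits (equivalently 112 + 190 + 257 + 352 + 609).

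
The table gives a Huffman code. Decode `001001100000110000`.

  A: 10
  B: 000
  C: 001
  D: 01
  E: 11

Read left to right; each codeword is recognised as soon as it completes (prefix code):
  001→C | 001→C | 10→A | 000→B | 01→D | 10→A | 000→B
Decoded message: CCABDAB

CCABDAB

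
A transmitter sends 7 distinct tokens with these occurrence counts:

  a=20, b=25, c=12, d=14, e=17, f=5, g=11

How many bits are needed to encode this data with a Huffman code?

Build the Huffman tree bottom-up:
combine f(5), g(11) → 16
combine c(12), d(14) → 26
combine 16, e(17) → 33
combine a(20), b(25) → 45
combine 26, 33 → 59
combine 45, 59 → 104
Total encoded bits = sum of merged weights = 16 + 26 + 33 + 45 + 59 + 104 = 283.

283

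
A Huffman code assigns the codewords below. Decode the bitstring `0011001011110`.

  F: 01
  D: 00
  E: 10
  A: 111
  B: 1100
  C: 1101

Read left to right; each codeword is recognised as soon as it completes (prefix code):
  00→D | 1100→B | 10→E | 111→A | 10→E
Decoded message: DBEAE

DBEAE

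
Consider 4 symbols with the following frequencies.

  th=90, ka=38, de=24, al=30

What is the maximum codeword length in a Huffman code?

Merge the two lowest-weight nodes at each step:
merge de(24) and al(30): 54
merge ka(38) and 54: 92
merge th(90) and 92: 182
The rarest symbols sit at the bottom; the longest codeword is 3 bits.

3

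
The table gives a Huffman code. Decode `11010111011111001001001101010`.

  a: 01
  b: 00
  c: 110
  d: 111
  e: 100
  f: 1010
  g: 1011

cggdbeecf

Read left to right; each codeword is recognised as soon as it completes (prefix code):
  110→c | 1011→g | 1011→g | 111→d | 00→b | 100→e | 100→e | 110→c | 1010→f
Decoded message: cggdbeecf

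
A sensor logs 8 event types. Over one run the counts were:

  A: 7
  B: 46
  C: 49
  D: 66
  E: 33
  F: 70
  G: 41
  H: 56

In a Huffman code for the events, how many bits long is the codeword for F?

Build the tree from the bottom:
A(7) + E(33) → 40
40 + G(41) → 81
B(46) + C(49) → 95
H(56) + D(66) → 122
F(70) + 81 → 151
95 + 122 → 217
151 + 217 → 368
F's leaf is at depth 2, giving a 2-bit codeword.

2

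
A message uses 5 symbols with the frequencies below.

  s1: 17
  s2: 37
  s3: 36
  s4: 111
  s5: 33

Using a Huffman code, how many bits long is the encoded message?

480

Build the Huffman tree bottom-up:
s1(17) + s5(33) → 50
s3(36) + s2(37) → 73
50 + 73 → 123
s4(111) + 123 → 234
The encoded length is the sum of every internal node's weight: 50 + 73 + 123 + 234 = 480 bits.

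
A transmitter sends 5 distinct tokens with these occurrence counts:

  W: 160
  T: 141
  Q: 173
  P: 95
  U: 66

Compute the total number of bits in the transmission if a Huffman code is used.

Build the Huffman tree bottom-up:
U(66) + P(95) → 161
T(141) + W(160) → 301
161 + Q(173) → 334
301 + 334 → 635
Each symbol's bit-cost is frequency × depth; summing gives 1431 bits (equivalently 161 + 301 + 334 + 635).

1431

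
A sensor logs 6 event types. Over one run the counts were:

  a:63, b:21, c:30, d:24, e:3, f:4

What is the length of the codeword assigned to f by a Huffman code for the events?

5

Huffman merges, smallest pair first:
combine e(3), f(4) → 7
combine 7, b(21) → 28
combine d(24), 28 → 52
combine c(30), 52 → 82
combine a(63), 82 → 145
The subtree containing f is merged 5 times, so code length = 5.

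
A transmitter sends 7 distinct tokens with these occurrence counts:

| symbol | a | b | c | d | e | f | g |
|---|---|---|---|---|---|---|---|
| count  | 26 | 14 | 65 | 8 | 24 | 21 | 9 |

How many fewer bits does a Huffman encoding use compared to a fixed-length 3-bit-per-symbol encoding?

Fixed-length: 3 bits × 167 symbols = 501 bits.
Huffman merges:
d(8) + g(9) → 17
b(14) + 17 → 31
f(21) + e(24) → 45
a(26) + 31 → 57
45 + 57 → 102
c(65) + 102 → 167
Huffman total = 17 + 31 + 45 + 57 + 102 + 167 = 419 bits.
Saving = 501 − 419 = 82 bits.

82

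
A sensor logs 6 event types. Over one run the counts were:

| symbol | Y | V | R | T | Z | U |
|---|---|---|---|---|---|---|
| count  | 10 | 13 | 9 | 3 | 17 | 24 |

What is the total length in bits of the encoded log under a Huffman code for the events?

186

Greedily combine the two least-frequent nodes:
merge T(3) and R(9): 12
merge Y(10) and 12: 22
merge V(13) and Z(17): 30
merge 22 and U(24): 46
merge 30 and 46: 76
Total encoded bits = sum of merged weights = 12 + 22 + 30 + 46 + 76 = 186.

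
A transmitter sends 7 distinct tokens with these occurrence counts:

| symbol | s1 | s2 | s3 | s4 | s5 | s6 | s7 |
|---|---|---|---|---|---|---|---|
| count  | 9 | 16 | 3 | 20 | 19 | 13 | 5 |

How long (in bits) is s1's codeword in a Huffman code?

Repeatedly merge the two smallest:
combine s3(3), s7(5) → 8
combine 8, s1(9) → 17
combine s6(13), s2(16) → 29
combine 17, s5(19) → 36
combine s4(20), 29 → 49
combine 36, 49 → 85
s1 sits 3 levels below the root, so its codeword is 3 bits.

3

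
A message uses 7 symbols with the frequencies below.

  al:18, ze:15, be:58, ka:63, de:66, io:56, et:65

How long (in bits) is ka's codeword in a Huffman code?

Huffman merges, smallest pair first:
merge ze(15) and al(18): 33
merge 33 and io(56): 89
merge be(58) and ka(63): 121
merge et(65) and de(66): 131
merge 89 and 121: 210
merge 131 and 210: 341
ka sits 3 levels below the root, so its codeword is 3 bits.

3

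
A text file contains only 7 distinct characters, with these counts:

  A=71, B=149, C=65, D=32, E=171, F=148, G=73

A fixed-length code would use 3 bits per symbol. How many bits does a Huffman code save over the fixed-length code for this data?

227

Fixed-length: 3 bits × 709 symbols = 2127 bits.
Huffman merges:
merge D(32) and C(65): 97
merge A(71) and G(73): 144
merge 97 and 144: 241
merge F(148) and B(149): 297
merge E(171) and 241: 412
merge 297 and 412: 709
Huffman total = 97 + 144 + 241 + 297 + 412 + 709 = 1900 bits.
Saving = 2127 − 1900 = 227 bits.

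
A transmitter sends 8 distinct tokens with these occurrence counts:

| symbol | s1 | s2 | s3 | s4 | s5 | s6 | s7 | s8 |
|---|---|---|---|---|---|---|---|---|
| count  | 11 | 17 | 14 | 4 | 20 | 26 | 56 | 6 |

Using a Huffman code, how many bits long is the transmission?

411

Merge the two smallest weights repeatedly:
merge s4(4) and s8(6): 10
merge 10 and s1(11): 21
merge s3(14) and s2(17): 31
merge s5(20) and 21: 41
merge s6(26) and 31: 57
merge 41 and s7(56): 97
merge 57 and 97: 154
Total encoded bits = sum of merged weights = 10 + 21 + 31 + 41 + 57 + 97 + 154 = 411.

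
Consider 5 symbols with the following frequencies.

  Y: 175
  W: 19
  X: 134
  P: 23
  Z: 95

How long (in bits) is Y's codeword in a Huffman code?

Build the tree from the bottom:
combine W(19), P(23) → 42
combine 42, Z(95) → 137
combine X(134), 137 → 271
combine Y(175), 271 → 446
Y is merged only at the final step, so code length = 1.

1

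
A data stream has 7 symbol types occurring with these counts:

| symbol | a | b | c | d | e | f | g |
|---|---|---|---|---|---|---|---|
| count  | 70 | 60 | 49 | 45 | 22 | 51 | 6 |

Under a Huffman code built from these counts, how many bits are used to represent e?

4

Huffman merges, smallest pair first:
combine g(6), e(22) → 28
combine 28, d(45) → 73
combine c(49), f(51) → 100
combine b(60), a(70) → 130
combine 73, 100 → 173
combine 130, 173 → 303
e sits 4 levels below the root, so its codeword is 4 bits.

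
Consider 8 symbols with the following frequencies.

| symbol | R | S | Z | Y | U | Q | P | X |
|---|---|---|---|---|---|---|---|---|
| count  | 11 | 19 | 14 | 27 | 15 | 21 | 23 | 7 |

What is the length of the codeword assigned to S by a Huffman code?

Repeatedly merge the two smallest:
combine X(7), R(11) → 18
combine Z(14), U(15) → 29
combine 18, S(19) → 37
combine Q(21), P(23) → 44
combine Y(27), 29 → 56
combine 37, 44 → 81
combine 56, 81 → 137
S's leaf is at depth 3, giving a 3-bit codeword.

3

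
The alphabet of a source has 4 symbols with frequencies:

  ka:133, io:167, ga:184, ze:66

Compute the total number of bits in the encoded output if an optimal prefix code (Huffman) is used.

1100

Greedily combine the two least-frequent nodes:
merge ze(66) and ka(133): 199
merge io(167) and ga(184): 351
merge 199 and 351: 550
Each symbol's bit-cost is frequency × depth; summing gives 1100 bits (equivalently 199 + 351 + 550).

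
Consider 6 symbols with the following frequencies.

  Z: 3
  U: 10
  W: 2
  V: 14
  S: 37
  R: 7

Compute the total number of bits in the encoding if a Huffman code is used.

Greedily combine the two least-frequent nodes:
merge W(2) and Z(3): 5
merge 5 and R(7): 12
merge U(10) and 12: 22
merge V(14) and 22: 36
merge 36 and S(37): 73
Each symbol's bit-cost is frequency × depth; summing gives 148 bits (equivalently 5 + 12 + 22 + 36 + 73).

148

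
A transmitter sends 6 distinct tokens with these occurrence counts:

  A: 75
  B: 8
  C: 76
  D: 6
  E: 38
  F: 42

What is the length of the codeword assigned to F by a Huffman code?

Build the tree from the bottom:
combine D(6), B(8) → 14
combine 14, E(38) → 52
combine F(42), 52 → 94
combine A(75), C(76) → 151
combine 94, 151 → 245
The subtree containing F is merged 2 times, so code length = 2.

2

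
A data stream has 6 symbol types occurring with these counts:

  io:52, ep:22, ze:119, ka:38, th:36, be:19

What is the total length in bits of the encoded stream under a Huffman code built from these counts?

Merge the two smallest weights repeatedly:
merge be(19) and ep(22): 41
merge th(36) and ka(38): 74
merge 41 and io(52): 93
merge 74 and 93: 167
merge ze(119) and 167: 286
Total encoded bits = sum of merged weights = 41 + 74 + 93 + 167 + 286 = 661.

661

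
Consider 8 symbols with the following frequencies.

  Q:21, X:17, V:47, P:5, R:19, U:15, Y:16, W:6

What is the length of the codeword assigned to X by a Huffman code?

3

Build the tree from the bottom:
merge P(5) and W(6): 11
merge 11 and U(15): 26
merge Y(16) and X(17): 33
merge R(19) and Q(21): 40
merge 26 and 33: 59
merge 40 and V(47): 87
merge 59 and 87: 146
The subtree containing X is merged 3 times, so code length = 3.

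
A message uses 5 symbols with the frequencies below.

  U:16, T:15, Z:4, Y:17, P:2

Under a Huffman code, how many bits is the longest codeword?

Merge the two lowest-weight nodes at each step:
merge P(2) and Z(4): 6
merge 6 and T(15): 21
merge U(16) and Y(17): 33
merge 21 and 33: 54
Maximum depth reached is 3.

3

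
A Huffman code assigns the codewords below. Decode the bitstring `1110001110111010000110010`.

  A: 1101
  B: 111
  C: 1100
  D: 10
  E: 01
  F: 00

Read left to right; each codeword is recognised as soon as it completes (prefix code):
  111→B | 00→F | 01→E | 1101→A | 1101→A | 00→F | 00→F | 1100→C | 10→D
Decoded message: BFEAAFFCD

BFEAAFFCD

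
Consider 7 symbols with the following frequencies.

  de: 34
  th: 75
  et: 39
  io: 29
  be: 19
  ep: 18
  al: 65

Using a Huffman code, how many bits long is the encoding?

Greedily combine the two least-frequent nodes:
merge ep(18) and be(19): 37
merge io(29) and de(34): 63
merge 37 and et(39): 76
merge 63 and al(65): 128
merge th(75) and 76: 151
merge 128 and 151: 279
Each symbol's bit-cost is frequency × depth; summing gives 734 bits (equivalently 37 + 63 + 76 + 128 + 151 + 279).

734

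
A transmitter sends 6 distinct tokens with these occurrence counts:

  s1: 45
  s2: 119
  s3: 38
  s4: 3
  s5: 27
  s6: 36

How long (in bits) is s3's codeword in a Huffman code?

3

Build the tree from the bottom:
merge s4(3) and s5(27): 30
merge 30 and s6(36): 66
merge s3(38) and s1(45): 83
merge 66 and 83: 149
merge s2(119) and 149: 268
s3 sits 3 levels below the root, so its codeword is 3 bits.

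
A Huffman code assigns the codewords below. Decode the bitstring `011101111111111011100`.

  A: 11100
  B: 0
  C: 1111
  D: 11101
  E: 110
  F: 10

BDCCFA

Read left to right; each codeword is recognised as soon as it completes (prefix code):
  0→B | 11101→D | 1111→C | 1111→C | 10→F | 11100→A
Decoded message: BDCCFA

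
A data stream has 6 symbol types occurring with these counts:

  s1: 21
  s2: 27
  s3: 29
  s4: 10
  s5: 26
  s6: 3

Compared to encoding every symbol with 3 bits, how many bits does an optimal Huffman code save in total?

Fixed-length: 3 bits × 116 symbols = 348 bits.
Huffman merges:
combine s6(3), s4(10) → 13
combine 13, s1(21) → 34
combine s5(26), s2(27) → 53
combine s3(29), 34 → 63
combine 53, 63 → 116
Huffman total = 13 + 34 + 53 + 63 + 116 = 279 bits.
Saving = 348 − 279 = 69 bits.

69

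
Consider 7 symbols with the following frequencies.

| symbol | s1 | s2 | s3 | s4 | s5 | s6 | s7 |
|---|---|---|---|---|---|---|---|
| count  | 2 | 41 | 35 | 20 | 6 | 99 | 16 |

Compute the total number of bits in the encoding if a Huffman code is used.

491

Build the Huffman tree bottom-up:
s1(2) + s5(6) → 8
8 + s7(16) → 24
s4(20) + 24 → 44
s3(35) + s2(41) → 76
44 + 76 → 120
s6(99) + 120 → 219
Total encoded bits = sum of merged weights = 8 + 24 + 44 + 76 + 120 + 219 = 491.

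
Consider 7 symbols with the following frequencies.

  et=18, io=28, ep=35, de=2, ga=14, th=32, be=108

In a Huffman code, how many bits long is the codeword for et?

4

Repeatedly merge the two smallest:
merge de(2) and ga(14): 16
merge 16 and et(18): 34
merge io(28) and th(32): 60
merge 34 and ep(35): 69
merge 60 and 69: 129
merge be(108) and 129: 237
et's leaf is at depth 4, giving a 4-bit codeword.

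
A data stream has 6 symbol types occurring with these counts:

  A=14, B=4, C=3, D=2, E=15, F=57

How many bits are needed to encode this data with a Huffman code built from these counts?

Greedily combine the two least-frequent nodes:
D(2) + C(3) → 5
B(4) + 5 → 9
9 + A(14) → 23
E(15) + 23 → 38
38 + F(57) → 95
Each symbol's bit-cost is frequency × depth; summing gives 170 bits (equivalently 5 + 9 + 23 + 38 + 95).

170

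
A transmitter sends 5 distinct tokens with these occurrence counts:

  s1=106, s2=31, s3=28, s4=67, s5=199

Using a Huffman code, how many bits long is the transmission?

Greedily combine the two least-frequent nodes:
merge s3(28) and s2(31): 59
merge 59 and s4(67): 126
merge s1(106) and 126: 232
merge s5(199) and 232: 431
Total encoded bits = sum of merged weights = 59 + 126 + 232 + 431 = 848.

848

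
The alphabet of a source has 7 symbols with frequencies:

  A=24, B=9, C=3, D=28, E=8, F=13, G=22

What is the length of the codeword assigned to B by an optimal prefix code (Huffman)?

4

Repeatedly merge the two smallest:
merge C(3) and E(8): 11
merge B(9) and 11: 20
merge F(13) and 20: 33
merge G(22) and A(24): 46
merge D(28) and 33: 61
merge 46 and 61: 107
B sits 4 levels below the root, so its codeword is 4 bits.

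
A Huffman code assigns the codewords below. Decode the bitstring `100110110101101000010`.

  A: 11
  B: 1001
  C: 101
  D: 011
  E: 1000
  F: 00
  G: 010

Read left to right; each codeword is recognised as soon as it completes (prefix code):
  1001→B | 101→C | 101→C | 011→D | 010→G | 00→F | 010→G
Decoded message: BCCDGFG

BCCDGFG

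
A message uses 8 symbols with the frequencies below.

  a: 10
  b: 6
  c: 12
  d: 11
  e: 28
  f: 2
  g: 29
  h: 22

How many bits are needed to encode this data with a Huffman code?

329

Greedily combine the two least-frequent nodes:
merge f(2) and b(6): 8
merge 8 and a(10): 18
merge d(11) and c(12): 23
merge 18 and h(22): 40
merge 23 and e(28): 51
merge g(29) and 40: 69
merge 51 and 69: 120
Each symbol's bit-cost is frequency × depth; summing gives 329 bits (equivalently 8 + 18 + 23 + 40 + 51 + 69 + 120).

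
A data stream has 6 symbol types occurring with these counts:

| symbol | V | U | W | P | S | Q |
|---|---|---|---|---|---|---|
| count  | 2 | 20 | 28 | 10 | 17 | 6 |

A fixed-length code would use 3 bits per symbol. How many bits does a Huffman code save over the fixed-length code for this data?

Fixed-length: 3 bits × 83 symbols = 249 bits.
Huffman merges:
merge V(2) and Q(6): 8
merge 8 and P(10): 18
merge S(17) and 18: 35
merge U(20) and W(28): 48
merge 35 and 48: 83
Huffman total = 8 + 18 + 35 + 48 + 83 = 192 bits.
Saving = 249 − 192 = 57 bits.

57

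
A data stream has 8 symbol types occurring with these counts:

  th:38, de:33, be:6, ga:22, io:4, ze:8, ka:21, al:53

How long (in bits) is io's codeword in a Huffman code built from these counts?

5

Build the tree from the bottom:
merge io(4) and be(6): 10
merge ze(8) and 10: 18
merge 18 and ka(21): 39
merge ga(22) and de(33): 55
merge th(38) and 39: 77
merge al(53) and 55: 108
merge 77 and 108: 185
io's leaf is at depth 5, giving a 5-bit codeword.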